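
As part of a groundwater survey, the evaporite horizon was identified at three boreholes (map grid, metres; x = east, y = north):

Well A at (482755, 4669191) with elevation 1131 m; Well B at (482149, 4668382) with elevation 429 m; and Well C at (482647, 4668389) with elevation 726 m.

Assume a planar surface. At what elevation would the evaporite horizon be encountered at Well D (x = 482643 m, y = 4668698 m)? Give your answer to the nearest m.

855 m

Two edge vectors: Well A→Well B = (-606, -809, -702), Well A→Well C = (-108, -802, -405).
Normal n = (Well A→Well B) × (Well A→Well C) = (-235359, -169614, 398640).
So ∂z/∂x = −n_x/n_z = 0.59040488 and ∂z/∂y = −n_y/n_z = 0.42548164.
Intercept c from Well A: 1131 − 285020.91 − 1986655.03 = −2270544.94.
At (482643, 4668698): z = 284954.8 + 1986445.3 − 2270544.94 = 855.1 m.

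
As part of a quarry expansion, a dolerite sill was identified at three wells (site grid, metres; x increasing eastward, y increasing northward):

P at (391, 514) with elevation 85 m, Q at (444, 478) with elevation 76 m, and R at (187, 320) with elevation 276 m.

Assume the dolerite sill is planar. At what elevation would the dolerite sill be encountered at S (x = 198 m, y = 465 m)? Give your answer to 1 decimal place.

Let the plane be z = a·x + b·y + c.
Q−P: 53a − 36b = −9;  R−P: −204a − 194b = 191.
Solving gives a = −0.48916, b = −0.47016.
Then c = 85 − a·391 − b·514 = 517.92.
At (198, 465): z = −96.9 − 218.6 + 517.92 = 202.4 m.

202.4 m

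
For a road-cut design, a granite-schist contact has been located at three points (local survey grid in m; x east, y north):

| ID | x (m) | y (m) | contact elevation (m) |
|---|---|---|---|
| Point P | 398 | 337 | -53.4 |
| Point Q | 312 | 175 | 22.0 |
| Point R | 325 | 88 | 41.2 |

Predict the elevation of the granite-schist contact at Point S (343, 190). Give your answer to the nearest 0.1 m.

6.7 m

Let the plane be z = a·x + b·y + c.
Point Q−Point P: −86a − 162b = 75.4;  Point R−Point P: −73a − 249b = 94.6.
Solving gives a = −0.35976, b = −0.27445.
Then c = -53.4 − a·398 − b·337 = 182.27.
At (343, 190): z = −123.4 − 52.1 + 182.27 = 6.7 m.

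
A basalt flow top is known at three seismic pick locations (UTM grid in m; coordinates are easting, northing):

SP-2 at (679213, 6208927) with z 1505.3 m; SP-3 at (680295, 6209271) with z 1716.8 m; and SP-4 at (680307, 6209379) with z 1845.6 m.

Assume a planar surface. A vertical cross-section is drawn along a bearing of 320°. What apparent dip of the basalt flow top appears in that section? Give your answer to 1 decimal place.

46.5°

Two edge vectors: SP-2→SP-3 = (1082, 344, 211.5), SP-2→SP-4 = (1094, 452, 340.3).
Normal n = (SP-2→SP-3) × (SP-2→SP-4) = (21465.2, -136823.6, 112728).
So ∂z/∂easting = −n_x/n_z = −0.19042 and ∂z/∂northing = −n_y/n_z = 1.21375.
Unit vector along 320° is (sin 320°, cos 320°) = (-0.6428, 0.7660).
Slope in that direction = a·(-0.6428) + b·(0.7660) = 1.05218.
Apparent dip = arctan|1.05218| = 46.5° (true dip is 50.9°, so apparent ≤ true as expected).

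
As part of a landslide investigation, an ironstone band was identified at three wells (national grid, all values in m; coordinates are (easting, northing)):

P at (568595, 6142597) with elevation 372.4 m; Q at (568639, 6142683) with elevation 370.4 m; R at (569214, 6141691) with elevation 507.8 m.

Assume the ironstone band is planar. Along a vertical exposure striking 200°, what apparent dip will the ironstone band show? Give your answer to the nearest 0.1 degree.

Let the plane be z = a·E + b·N + c.
Q−P: 44a + 86b = −2;  R−P: 619a − 906b = 135.4.
Solving gives a = 0.10561, b = −0.07729.
Unit vector along 200° is (sin 200°, cos 200°) = (-0.3420, -0.9397).
Slope in that direction = a·(-0.3420) + b·(-0.9397) = 0.03651.
Apparent dip = arctan|0.03651| = 2.1° (true dip is 7.5°, so apparent ≤ true as expected).

2.1°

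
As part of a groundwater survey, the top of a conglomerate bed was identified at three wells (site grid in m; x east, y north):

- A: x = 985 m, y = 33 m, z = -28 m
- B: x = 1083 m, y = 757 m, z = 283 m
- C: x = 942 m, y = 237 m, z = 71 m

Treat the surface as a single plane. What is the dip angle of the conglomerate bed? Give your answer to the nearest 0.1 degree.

25.6°

Let the plane be z = a·x + b·y + c.
B−A: 98a + 724b = 311;  C−A: −43a + 204b = 99.
Solving gives a = −0.16102, b = 0.45135.
Gradient magnitude |∇z| = √(a² + b²) = √(0.02593 + 0.20372) = 0.47922.
True dip = arctan(0.47922) = 25.6°, dipping toward SSE (azimuth ≈ 160°).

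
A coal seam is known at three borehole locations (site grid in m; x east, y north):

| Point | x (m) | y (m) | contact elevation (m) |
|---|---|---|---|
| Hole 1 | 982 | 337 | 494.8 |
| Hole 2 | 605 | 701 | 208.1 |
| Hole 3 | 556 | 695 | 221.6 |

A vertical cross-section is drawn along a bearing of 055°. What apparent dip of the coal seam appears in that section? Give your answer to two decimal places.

Let the plane be z = a·x + b·y + c.
Hole 2−Hole 1: −377a + 364b = −286.7;  Hole 3−Hole 1: −426a + 358b = −273.2.
Solving gives a = −0.15891, b = −0.95222.
Unit vector along 055° is (sin 55°, cos 55°) = (0.8192, 0.5736).
Slope in that direction = a·(0.8192) + b·(0.5736) = −0.67635.
Apparent dip = arctan|0.67635| = 34.07° (true dip is 44.0°, so apparent ≤ true as expected).

34.07°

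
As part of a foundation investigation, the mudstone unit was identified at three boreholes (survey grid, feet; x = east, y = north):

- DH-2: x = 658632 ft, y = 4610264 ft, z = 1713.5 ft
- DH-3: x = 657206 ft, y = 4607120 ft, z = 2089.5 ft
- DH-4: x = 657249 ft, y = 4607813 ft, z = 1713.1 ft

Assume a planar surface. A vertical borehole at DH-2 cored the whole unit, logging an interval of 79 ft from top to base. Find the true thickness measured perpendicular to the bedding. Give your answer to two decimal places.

Let the plane be z = a·x + b·y + c.
DH-3−DH-2: −1426a − 3144b = 376;  DH-4−DH-2: −1383a − 2451b = −0.4.
Solving gives a = 1.08184, b = −0.61027.
|∇z| = √(a²+b²) = 1.24210, so dip δ = arctan(1.24210) = 51.16°.
True thickness = vertical thickness × cos δ = 79 × cos 51.16° = 49.54 ft.

49.54 ft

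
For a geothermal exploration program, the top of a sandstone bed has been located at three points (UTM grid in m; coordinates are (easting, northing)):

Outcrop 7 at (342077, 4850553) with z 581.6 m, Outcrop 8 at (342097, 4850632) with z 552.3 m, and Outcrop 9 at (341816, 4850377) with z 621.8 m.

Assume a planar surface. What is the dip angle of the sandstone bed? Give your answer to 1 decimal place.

Let the plane be z = a·E + b·N + c.
Outcrop 8−Outcrop 7: 20a + 79b = −29.3;  Outcrop 9−Outcrop 7: −261a − 176b = 40.2.
Solving gives a = 0.11585, b = −0.40022.
Gradient magnitude |∇z| = √(a² + b²) = √(0.01342 + 0.16017) = 0.41665.
True dip = arctan(0.41665) = 22.6°, dipping toward NNW (azimuth ≈ 344°).

22.6°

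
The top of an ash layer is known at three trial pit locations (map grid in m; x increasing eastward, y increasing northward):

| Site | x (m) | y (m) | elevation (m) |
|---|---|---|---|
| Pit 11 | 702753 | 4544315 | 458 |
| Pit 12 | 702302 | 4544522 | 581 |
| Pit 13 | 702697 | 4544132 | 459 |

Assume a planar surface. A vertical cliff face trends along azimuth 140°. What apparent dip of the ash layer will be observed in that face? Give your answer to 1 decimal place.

11.7°

Let the plane be z = a·x + b·y + c.
Pit 12−Pit 11: −451a + 207b = 123;  Pit 13−Pit 11: −56a − 183b = 1.
Solving gives a = −0.24134, b = 0.06839.
Unit vector along 140° is (sin 140°, cos 140°) = (0.6428, -0.7660).
Slope in that direction = a·(0.6428) + b·(-0.7660) = −0.20752.
Apparent dip = arctan|0.20752| = 11.7° (true dip is 14.1°, so apparent ≤ true as expected).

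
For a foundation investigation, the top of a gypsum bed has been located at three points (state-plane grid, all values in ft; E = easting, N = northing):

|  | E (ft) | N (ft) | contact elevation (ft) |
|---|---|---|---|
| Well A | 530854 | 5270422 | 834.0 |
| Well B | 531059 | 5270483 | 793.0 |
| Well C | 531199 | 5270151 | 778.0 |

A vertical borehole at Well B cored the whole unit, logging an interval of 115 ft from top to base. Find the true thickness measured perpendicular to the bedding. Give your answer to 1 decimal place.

112.9 ft

Two edge vectors: Well A→Well B = (205, 61, -41), Well A→Well C = (345, -271, -56).
Normal n = (Well A→Well B) × (Well A→Well C) = (-14527, -2665, -76600).
So ∂z/∂E = −n_x/n_z = −0.18965 and ∂z/∂N = −n_y/n_z = −0.03479.
|∇z| = √(a²+b²) = 0.19281, so dip δ = arctan(0.19281) = 10.91°.
True thickness = vertical thickness × cos δ = 115 × cos 10.91° = 112.9 ft.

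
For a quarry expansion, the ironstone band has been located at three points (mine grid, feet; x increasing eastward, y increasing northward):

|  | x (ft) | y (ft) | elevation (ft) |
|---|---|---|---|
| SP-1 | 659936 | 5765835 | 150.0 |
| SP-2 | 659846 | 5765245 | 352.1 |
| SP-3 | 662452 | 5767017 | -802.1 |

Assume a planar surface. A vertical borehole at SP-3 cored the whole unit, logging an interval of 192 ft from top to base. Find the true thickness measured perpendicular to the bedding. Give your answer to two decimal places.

Two edge vectors: SP-1→SP-2 = (-90, -590, 202.1), SP-1→SP-3 = (2516, 1182, -952.1).
Normal n = (SP-1→SP-2) × (SP-1→SP-3) = (322856.8, 422794.6, 1378060).
So ∂z/∂x = −n_x/n_z = −0.23428 and ∂z/∂y = −n_y/n_z = −0.30680.
|∇z| = √(a²+b²) = 0.38603, so dip δ = arctan(0.38603) = 21.11°.
True thickness = vertical thickness × cos δ = 192 × cos 21.11° = 179.12 ft.

179.12 ft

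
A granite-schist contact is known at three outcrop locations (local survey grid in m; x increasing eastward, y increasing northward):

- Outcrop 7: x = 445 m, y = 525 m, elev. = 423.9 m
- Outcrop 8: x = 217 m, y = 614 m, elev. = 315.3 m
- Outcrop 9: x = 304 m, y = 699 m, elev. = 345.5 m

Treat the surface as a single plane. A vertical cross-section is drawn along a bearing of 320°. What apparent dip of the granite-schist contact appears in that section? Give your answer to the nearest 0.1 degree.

Let the plane be z = a·x + b·y + c.
Outcrop 8−Outcrop 7: −228a + 89b = −108.6;  Outcrop 9−Outcrop 7: −141a + 174b = −78.4.
Solving gives a = 0.43944, b = −0.09448.
Unit vector along 320° is (sin 320°, cos 320°) = (-0.6428, 0.7660).
Slope in that direction = a·(-0.6428) + b·(0.7660) = −0.35484.
Apparent dip = arctan|0.35484| = 19.5° (true dip is 24.2°, so apparent ≤ true as expected).

19.5°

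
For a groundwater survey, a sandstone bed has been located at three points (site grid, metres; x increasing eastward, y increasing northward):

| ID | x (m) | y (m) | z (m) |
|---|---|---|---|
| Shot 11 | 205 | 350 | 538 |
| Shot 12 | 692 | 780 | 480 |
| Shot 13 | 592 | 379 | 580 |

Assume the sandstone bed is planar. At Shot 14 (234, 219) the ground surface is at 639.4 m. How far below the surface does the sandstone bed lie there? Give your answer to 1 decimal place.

Let the plane be z = a·x + b·y + c.
Shot 12−Shot 11: 487a + 430b = −58;  Shot 13−Shot 11: 387a + 29b = 42.
Solving gives a = 0.12964, b = −0.28170.
Then c = 538 − a·205 − b·350 = 610.02.
At (234, 219): z_contact = 30.34 − 61.69 + 610.02 = 578.66 m.
Depth below ground = 639.4 − 578.66 = 60.7 m.

60.7 m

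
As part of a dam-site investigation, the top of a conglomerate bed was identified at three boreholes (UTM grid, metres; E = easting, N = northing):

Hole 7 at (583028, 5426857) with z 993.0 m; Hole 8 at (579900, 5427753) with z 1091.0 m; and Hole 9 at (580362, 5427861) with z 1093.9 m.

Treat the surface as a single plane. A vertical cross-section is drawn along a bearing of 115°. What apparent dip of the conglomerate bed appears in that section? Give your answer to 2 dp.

Let the plane be z = a·E + b·N + c.
Hole 8−Hole 7: −3128a + 896b = 98;  Hole 9−Hole 7: −2666a + 1004b = 100.9.
Solving gives a = −0.01062, b = 0.07229.
Unit vector along 115° is (sin 115°, cos 115°) = (0.9063, -0.4226).
Slope in that direction = a·(0.9063) + b·(-0.4226) = −0.04018.
Apparent dip = arctan|0.04018| = 2.30° (true dip is 4.2°, so apparent ≤ true as expected).

2.30°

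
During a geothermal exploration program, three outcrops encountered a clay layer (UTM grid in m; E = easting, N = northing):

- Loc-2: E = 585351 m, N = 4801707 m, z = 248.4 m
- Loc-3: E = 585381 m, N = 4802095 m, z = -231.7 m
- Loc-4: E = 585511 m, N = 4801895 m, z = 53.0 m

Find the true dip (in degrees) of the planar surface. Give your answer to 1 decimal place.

Let the plane be z = a·E + b·N + c.
Loc-3−Loc-2: 30a + 388b = −480.1;  Loc-4−Loc-2: 160a + 188b = −195.4.
Solving gives a = 0.25591, b = −1.25716.
Gradient magnitude |∇z| = √(a² + b²) = √(0.06549 + 1.58045) = 1.28294.
True dip = arctan(1.28294) = 52.1°, dipping toward NNW (azimuth ≈ 348°).

52.1°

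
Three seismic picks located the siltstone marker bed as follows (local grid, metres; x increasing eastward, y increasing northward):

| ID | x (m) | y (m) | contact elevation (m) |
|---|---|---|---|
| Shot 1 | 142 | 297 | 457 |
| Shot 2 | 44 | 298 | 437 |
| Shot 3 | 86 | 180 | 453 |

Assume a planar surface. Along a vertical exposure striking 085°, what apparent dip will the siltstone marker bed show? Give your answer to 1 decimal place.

11.2°

Two edge vectors: Shot 1→Shot 2 = (-98, 1, -20), Shot 1→Shot 3 = (-56, -117, -4).
Normal n = (Shot 1→Shot 2) × (Shot 1→Shot 3) = (-2344, 728, 11522).
So ∂z/∂x = −n_x/n_z = 0.20344 and ∂z/∂y = −n_y/n_z = −0.06318.
Unit vector along 085° is (sin 85°, cos 85°) = (0.9962, 0.0872).
Slope in that direction = a·(0.9962) + b·(0.0872) = 0.19716.
Apparent dip = arctan|0.19716| = 11.2° (true dip is 12.0°, so apparent ≤ true as expected).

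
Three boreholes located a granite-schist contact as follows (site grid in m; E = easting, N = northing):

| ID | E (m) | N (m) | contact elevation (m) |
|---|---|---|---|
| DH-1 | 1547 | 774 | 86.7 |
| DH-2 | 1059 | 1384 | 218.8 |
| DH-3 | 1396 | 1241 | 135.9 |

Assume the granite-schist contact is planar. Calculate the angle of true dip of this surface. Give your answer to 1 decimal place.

13.2°

Let the plane be z = a·E + b·N + c.
DH-2−DH-1: −488a + 610b = 132.1;  DH-3−DH-1: −151a + 467b = 49.2.
Solving gives a = −0.23330, b = 0.02992.
Gradient magnitude |∇z| = √(a² + b²) = √(0.05443 + 0.00090) = 0.23521.
True dip = arctan(0.23521) = 13.2°, dipping toward E (azimuth ≈ 097°).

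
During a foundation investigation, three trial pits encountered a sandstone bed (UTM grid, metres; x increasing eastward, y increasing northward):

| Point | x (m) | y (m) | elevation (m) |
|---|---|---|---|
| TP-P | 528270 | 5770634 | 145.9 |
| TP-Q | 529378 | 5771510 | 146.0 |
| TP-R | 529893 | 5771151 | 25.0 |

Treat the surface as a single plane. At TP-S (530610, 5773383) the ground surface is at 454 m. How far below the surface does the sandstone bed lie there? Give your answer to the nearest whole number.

166 m

Two edge vectors: TP-P→TP-Q = (1108, 876, 0.1), TP-P→TP-R = (1623, 517, -120.9).
Normal n = (TP-P→TP-Q) × (TP-P→TP-R) = (-105960.1, 134119.5, -848912).
So ∂z/∂x = −n_x/n_z = −0.12481871 and ∂z/∂y = −n_y/n_z = 0.15798987.
Intercept c from TP-P: 145.9 + 65937.98 − 911701.74 = −845617.86.
At (530610, 5773383): z_contact = −66230.1 + 912136.1 − 845617.86 = 288.1 m.
Depth below ground = 454 − 288.1 = 166 m.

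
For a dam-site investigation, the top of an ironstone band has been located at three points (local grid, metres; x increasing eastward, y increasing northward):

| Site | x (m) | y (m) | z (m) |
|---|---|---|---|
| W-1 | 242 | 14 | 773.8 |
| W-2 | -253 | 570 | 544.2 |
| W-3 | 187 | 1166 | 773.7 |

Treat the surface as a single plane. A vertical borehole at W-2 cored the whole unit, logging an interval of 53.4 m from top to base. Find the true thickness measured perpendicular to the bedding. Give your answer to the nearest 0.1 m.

Let the plane be z = a·x + b·y + c.
W-2−W-1: −495a + 556b = −229.6;  W-3−W-1: −55a + 1152b = −0.1.
Solving gives a = 0.49002, b = 0.02331.
|∇z| = √(a²+b²) = 0.49057, so dip δ = arctan(0.49057) = 26.13°.
True thickness = vertical thickness × cos δ = 53.4 × cos 26.13° = 47.9 m.

47.9 m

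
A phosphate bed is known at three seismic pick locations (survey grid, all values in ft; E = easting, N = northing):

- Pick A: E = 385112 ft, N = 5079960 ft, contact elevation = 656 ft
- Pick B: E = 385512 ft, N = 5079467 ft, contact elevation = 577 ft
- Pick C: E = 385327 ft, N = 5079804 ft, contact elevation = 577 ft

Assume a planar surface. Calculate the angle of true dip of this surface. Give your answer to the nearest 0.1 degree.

Let the plane be z = a·E + b·N + c.
Pick B−Pick A: 400a − 493b = −79;  Pick C−Pick A: 215a − 156b = −79.
Solving gives a = −0.61069, b = −0.33524.
Gradient magnitude |∇z| = √(a² + b²) = √(0.37294 + 0.11239) = 0.69666.
True dip = arctan(0.69666) = 34.9°, dipping toward ENE (azimuth ≈ 061°).

34.9°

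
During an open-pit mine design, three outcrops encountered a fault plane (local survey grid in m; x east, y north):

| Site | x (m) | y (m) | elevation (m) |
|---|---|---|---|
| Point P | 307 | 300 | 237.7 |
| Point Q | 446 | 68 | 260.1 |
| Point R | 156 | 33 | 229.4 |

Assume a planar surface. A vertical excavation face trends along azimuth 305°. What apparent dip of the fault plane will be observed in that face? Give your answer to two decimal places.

Let the plane be z = a·x + b·y + c.
Point Q−Point P: 139a − 232b = 22.4;  Point R−Point P: −151a − 267b = −8.3.
Solving gives a = 0.10959, b = −0.03089.
Unit vector along 305° is (sin 305°, cos 305°) = (-0.8192, 0.5736).
Slope in that direction = a·(-0.8192) + b·(0.5736) = −0.10749.
Apparent dip = arctan|0.10749| = 6.14° (true dip is 6.5°, so apparent ≤ true as expected).

6.14°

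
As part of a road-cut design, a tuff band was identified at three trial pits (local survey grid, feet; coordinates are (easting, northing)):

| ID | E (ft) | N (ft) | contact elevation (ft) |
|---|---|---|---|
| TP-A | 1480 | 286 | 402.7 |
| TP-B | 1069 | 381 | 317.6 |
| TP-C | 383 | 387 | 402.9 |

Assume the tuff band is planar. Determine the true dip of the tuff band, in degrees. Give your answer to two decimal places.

56.25°

Let the plane be z = a·E + b·N + c.
TP-B−TP-A: −411a + 95b = −85.1;  TP-C−TP-A: −1097a + 101b = 0.2.
Solving gives a = −0.13738, b = −1.49013.
Gradient magnitude |∇z| = √(a² + b²) = √(0.01887 + 2.22048) = 1.49645.
True dip = arctan(1.49645) = 56.25°, dipping toward N (azimuth ≈ 005°).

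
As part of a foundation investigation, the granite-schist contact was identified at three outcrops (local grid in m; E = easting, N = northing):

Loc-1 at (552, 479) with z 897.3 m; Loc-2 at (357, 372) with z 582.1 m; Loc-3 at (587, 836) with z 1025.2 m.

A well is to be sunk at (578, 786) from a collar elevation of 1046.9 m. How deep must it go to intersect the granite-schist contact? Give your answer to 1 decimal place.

45.8 m

Let the plane be z = a·E + b·N + c.
Loc-2−Loc-1: −195a − 107b = −315.2;  Loc-3−Loc-1: 35a + 357b = 127.9.
Solving gives a = 1.50055, b = 0.21115.
Then c = 897.3 − a·552 − b·479 = −32.14.
At (578, 786): z_contact = 867.32 + 165.96 − 32.14 = 1001.14 m.
Depth below ground = 1046.9 − 1001.14 = 45.8 m.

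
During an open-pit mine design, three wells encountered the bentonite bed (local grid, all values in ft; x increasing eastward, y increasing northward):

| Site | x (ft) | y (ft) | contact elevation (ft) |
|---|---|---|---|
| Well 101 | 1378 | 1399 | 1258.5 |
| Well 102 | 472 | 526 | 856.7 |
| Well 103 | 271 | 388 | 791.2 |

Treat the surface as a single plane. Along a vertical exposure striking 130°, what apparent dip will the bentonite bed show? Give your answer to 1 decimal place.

13.9°

Two edge vectors: Well 101→Well 102 = (-906, -873, -401.8), Well 101→Well 103 = (-1107, -1011, -467.3).
Normal n = (Well 101→Well 102) × (Well 101→Well 103) = (1733.1, 21418.8, -50445).
So ∂z/∂x = −n_x/n_z = 0.03436 and ∂z/∂y = −n_y/n_z = 0.42460.
Unit vector along 130° is (sin 130°, cos 130°) = (0.7660, -0.6428).
Slope in that direction = a·(0.7660) + b·(-0.6428) = −0.24661.
Apparent dip = arctan|0.24661| = 13.9° (true dip is 23.1°, so apparent ≤ true as expected).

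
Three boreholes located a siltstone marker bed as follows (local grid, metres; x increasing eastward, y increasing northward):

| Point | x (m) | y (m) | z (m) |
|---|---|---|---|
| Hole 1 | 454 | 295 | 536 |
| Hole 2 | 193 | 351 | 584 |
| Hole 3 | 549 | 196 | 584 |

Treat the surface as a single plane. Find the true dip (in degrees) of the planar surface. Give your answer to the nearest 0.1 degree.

Two edge vectors: Hole 1→Hole 2 = (-261, 56, 48), Hole 1→Hole 3 = (95, -99, 48).
Normal n = (Hole 1→Hole 2) × (Hole 1→Hole 3) = (7440, 17088, 20519).
So ∂z/∂x = −n_x/n_z = −0.36259 and ∂z/∂y = −n_y/n_z = −0.83279.
Gradient magnitude |∇z| = √(a² + b²) = √(0.13147 + 0.69354) = 0.90830.
True dip = arctan(0.90830) = 42.2°, dipping toward NNE (azimuth ≈ 024°).

42.2°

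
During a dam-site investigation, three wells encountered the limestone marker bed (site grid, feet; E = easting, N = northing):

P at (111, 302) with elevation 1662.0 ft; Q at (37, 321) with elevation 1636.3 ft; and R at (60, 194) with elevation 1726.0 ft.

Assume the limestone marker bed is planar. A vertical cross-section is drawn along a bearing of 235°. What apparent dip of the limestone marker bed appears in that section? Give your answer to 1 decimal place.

Let the plane be z = a·E + b·N + c.
Q−P: −74a + 19b = −25.7;  R−P: −51a − 108b = 64.
Solving gives a = 0.17404, b = −0.67478.
Unit vector along 235° is (sin 235°, cos 235°) = (-0.8192, -0.5736).
Slope in that direction = a·(-0.8192) + b·(-0.5736) = 0.24447.
Apparent dip = arctan|0.24447| = 13.7° (true dip is 34.9°, so apparent ≤ true as expected).

13.7°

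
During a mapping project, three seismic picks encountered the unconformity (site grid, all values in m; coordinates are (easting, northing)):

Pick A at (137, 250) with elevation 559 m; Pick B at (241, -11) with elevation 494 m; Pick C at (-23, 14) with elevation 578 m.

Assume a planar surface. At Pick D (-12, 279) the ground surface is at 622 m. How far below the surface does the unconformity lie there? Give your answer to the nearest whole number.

Two edge vectors: Pick A→Pick B = (104, -261, -65), Pick A→Pick C = (-160, -236, 19).
Normal n = (Pick A→Pick B) × (Pick A→Pick C) = (-20299, 8424, -66304).
So ∂z/∂E = −n_x/n_z = −0.30615 and ∂z/∂N = −n_y/n_z = 0.12705.
Intercept c from Pick A: 559 + 41.94 − 31.76 = 569.18.
At (-12, 279): z_contact = 3.7 + 35.4 + 569.18 = 608.3 m.
Depth below ground = 622 − 608.3 = 14 m.

14 m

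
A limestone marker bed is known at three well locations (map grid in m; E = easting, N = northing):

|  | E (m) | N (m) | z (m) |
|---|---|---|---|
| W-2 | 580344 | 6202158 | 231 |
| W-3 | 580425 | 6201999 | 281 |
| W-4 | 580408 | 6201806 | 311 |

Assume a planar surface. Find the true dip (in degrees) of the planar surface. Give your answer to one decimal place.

Two edge vectors: W-2→W-3 = (81, -159, 50), W-2→W-4 = (64, -352, 80).
Normal n = (W-2→W-3) × (W-2→W-4) = (4880, -3280, -18336).
So ∂z/∂E = −n_x/n_z = 0.26614 and ∂z/∂N = −n_y/n_z = −0.17888.
Gradient magnitude |∇z| = √(a² + b²) = √(0.07083 + 0.03200) = 0.32067.
True dip = arctan(0.32067) = 17.8°, dipping toward NW (azimuth ≈ 304°).

17.8°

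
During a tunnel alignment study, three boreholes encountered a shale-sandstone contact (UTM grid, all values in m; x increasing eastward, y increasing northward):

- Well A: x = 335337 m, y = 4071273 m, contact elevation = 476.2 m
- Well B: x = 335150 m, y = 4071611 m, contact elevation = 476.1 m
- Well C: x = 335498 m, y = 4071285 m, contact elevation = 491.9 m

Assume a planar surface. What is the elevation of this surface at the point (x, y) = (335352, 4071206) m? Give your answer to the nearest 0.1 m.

Two edge vectors: Well A→Well B = (-187, 338, -0.1), Well A→Well C = (161, 12, 15.7).
Normal n = (Well A→Well B) × (Well A→Well C) = (5307.8, 2919.8, -56662).
So ∂z/∂x = −n_x/n_z = 0.093674773 and ∂z/∂y = −n_y/n_z = 0.051530126.
Intercept c from Well A: 476.2 − 31412.62 − 209793.21 = −240729.63.
At (335352, 4071206): z = 31414.0 + 209789.8 − 240729.63 = 474.2 m.

474.2 m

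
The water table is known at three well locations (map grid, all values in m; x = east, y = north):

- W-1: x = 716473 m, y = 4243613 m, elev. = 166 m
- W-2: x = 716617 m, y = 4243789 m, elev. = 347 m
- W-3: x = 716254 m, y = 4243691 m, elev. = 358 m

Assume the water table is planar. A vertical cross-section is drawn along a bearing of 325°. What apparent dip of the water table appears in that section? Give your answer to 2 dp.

53.14°

Let the plane be z = a·x + b·y + c.
W-2−W-1: 144a + 176b = 181;  W-3−W-1: −219a + 78b = 192.
Solving gives a = −0.39525, b = 1.35180.
Unit vector along 325° is (sin 325°, cos 325°) = (-0.5736, 0.8192).
Slope in that direction = a·(-0.5736) + b·(0.8192) = 1.33403.
Apparent dip = arctan|1.33403| = 53.14° (true dip is 54.6°, so apparent ≤ true as expected).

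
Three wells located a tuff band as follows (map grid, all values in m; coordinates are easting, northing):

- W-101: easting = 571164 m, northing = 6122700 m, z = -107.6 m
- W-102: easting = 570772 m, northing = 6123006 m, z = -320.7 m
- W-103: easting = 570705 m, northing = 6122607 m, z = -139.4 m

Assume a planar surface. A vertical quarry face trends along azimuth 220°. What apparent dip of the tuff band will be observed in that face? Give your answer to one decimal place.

Two edge vectors: W-101→W-102 = (-392, 306, -213.1), W-101→W-103 = (-459, -93, -31.8).
Normal n = (W-101→W-102) × (W-101→W-103) = (-29549.1, 85347.3, 176910).
So ∂z/∂easting = −n_x/n_z = 0.16703 and ∂z/∂northing = −n_y/n_z = −0.48243.
Unit vector along 220° is (sin 220°, cos 220°) = (-0.6428, -0.7660).
Slope in that direction = a·(-0.6428) + b·(-0.7660) = 0.26220.
Apparent dip = arctan|0.26220| = 14.7° (true dip is 27.0°, so apparent ≤ true as expected).

14.7°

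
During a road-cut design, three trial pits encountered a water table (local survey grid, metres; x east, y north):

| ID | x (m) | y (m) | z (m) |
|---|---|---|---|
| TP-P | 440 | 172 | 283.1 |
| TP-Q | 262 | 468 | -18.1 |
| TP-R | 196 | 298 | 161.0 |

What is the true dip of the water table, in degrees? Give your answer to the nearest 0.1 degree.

Let the plane be z = a·x + b·y + c.
TP-Q−TP-P: −178a + 296b = −301.2;  TP-R−TP-P: −244a + 126b = −122.1.
Solving gives a = −0.03634, b = −1.03942.
Gradient magnitude |∇z| = √(a² + b²) = √(0.00132 + 1.08040) = 1.04006.
True dip = arctan(1.04006) = 46.1°, dipping toward N (azimuth ≈ 002°).

46.1°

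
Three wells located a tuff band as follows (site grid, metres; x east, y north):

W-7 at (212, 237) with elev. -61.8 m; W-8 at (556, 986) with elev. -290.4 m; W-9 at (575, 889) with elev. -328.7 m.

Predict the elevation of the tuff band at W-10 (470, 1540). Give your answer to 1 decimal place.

Two edge vectors: W-7→W-8 = (344, 749, -228.6), W-7→W-9 = (363, 652, -266.9).
Normal n = (W-7→W-8) × (W-7→W-9) = (-50860.9, 8831.8, -47599).
So ∂z/∂x = −n_x/n_z = −1.068529 and ∂z/∂y = −n_y/n_z = 0.185546.
Intercept c from W-7: -61.8 + 226.53 − 43.97 = 120.75.
At (470, 1540): z = −502.2 + 285.7 + 120.75 = -95.7 m.

-95.7 m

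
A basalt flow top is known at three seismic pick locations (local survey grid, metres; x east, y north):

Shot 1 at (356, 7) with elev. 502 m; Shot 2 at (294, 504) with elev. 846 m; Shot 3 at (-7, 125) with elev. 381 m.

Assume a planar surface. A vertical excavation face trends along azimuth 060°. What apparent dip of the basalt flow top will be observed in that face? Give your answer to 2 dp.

41.55°

Two edge vectors: Shot 1→Shot 2 = (-62, 497, 344), Shot 1→Shot 3 = (-363, 118, -121).
Normal n = (Shot 1→Shot 2) × (Shot 1→Shot 3) = (-100729, -132374, 173095).
So ∂z/∂x = −n_x/n_z = 0.58193 and ∂z/∂y = −n_y/n_z = 0.76475.
Unit vector along 060° is (sin 60°, cos 60°) = (0.8660, 0.5000).
Slope in that direction = a·(0.8660) + b·(0.5000) = 0.88634.
Apparent dip = arctan|0.88634| = 41.55° (true dip is 43.9°, so apparent ≤ true as expected).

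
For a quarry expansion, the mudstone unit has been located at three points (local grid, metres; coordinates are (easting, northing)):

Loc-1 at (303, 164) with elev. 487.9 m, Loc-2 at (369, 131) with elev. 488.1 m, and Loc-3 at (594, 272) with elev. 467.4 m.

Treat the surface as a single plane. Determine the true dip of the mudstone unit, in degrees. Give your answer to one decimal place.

Let the plane be z = a·E + b·N + c.
Loc-2−Loc-1: 66a − 33b = 0.2;  Loc-3−Loc-1: 291a + 108b = −20.5.
Solving gives a = −0.03914, b = −0.08435.
Gradient magnitude |∇z| = √(a² + b²) = √(0.00153 + 0.00711) = 0.09299.
True dip = arctan(0.09299) = 5.3°, dipping toward NNE (azimuth ≈ 025°).

5.3°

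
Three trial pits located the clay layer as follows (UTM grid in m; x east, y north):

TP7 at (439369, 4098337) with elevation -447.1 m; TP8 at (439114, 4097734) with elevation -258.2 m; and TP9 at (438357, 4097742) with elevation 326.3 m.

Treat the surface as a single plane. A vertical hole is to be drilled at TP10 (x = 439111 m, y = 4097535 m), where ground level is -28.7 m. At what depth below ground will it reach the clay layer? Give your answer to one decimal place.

Two edge vectors: TP7→TP8 = (-255, -603, 188.9), TP7→TP9 = (-1012, -595, 773.4).
Normal n = (TP7→TP8) × (TP7→TP9) = (-353964.7, 6050.2, -458511).
So ∂z/∂x = −n_x/n_z = −0.771987368 and ∂z/∂y = −n_y/n_z = 0.013195321.
Intercept c from TP7: -447.1 + 339187.32 − 54078.87 = 284661.34.
At (439111, 4097535): z_contact = −338988.15 + 54068.29 + 284661.34 = -258.51 m.
Depth below ground = -28.7 − (-258.51) = 229.8 m.

229.8 m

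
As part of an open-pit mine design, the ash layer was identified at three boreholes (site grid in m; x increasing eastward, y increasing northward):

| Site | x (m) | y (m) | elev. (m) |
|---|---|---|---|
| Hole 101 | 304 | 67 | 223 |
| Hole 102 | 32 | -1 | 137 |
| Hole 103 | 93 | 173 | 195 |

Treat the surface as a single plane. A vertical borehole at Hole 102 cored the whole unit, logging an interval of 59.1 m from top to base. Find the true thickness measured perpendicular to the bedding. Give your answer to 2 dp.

Two edge vectors: Hole 101→Hole 102 = (-272, -68, -86), Hole 101→Hole 103 = (-211, 106, -28).
Normal n = (Hole 101→Hole 102) × (Hole 101→Hole 103) = (11020, 10530, -43180).
So ∂z/∂x = −n_x/n_z = 0.25521 and ∂z/∂y = −n_y/n_z = 0.24386.
|∇z| = √(a²+b²) = 0.35299, so dip δ = arctan(0.35299) = 19.44°.
True thickness = vertical thickness × cos δ = 59.1 × cos 19.44° = 55.73 m.

55.73 m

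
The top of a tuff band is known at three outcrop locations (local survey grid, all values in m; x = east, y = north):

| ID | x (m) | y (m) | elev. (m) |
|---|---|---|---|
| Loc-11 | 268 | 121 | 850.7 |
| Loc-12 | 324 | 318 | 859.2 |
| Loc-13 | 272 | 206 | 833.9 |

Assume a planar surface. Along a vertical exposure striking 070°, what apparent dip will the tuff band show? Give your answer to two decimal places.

41.02°

Let the plane be z = a·x + b·y + c.
Loc-12−Loc-11: 56a + 197b = 8.5;  Loc-13−Loc-11: 4a + 85b = −16.8.
Solving gives a = 1.01513, b = −0.24542.
Unit vector along 070° is (sin 70°, cos 70°) = (0.9397, 0.3420).
Slope in that direction = a·(0.9397) + b·(0.3420) = 0.86997.
Apparent dip = arctan|0.86997| = 41.02° (true dip is 46.2°, so apparent ≤ true as expected).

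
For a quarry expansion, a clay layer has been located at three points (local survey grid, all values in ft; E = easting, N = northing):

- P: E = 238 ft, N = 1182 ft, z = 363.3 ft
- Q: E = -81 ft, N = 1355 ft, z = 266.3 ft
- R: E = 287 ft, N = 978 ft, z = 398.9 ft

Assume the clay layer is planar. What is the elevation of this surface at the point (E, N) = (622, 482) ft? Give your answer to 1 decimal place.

Two edge vectors: P→Q = (-319, 173, -97), P→R = (49, -204, 35.6).
Normal n = (P→Q) × (P→R) = (-13629.2, 6603.4, 56599).
So ∂z/∂E = −n_x/n_z = 0.240803 and ∂z/∂N = −n_y/n_z = −0.116670.
Intercept c from P: 363.3 − 57.31 + 137.90 = 443.89.
At (622, 482): z = 149.8 − 56.2 + 443.89 = 537.4 ft.

537.4 ft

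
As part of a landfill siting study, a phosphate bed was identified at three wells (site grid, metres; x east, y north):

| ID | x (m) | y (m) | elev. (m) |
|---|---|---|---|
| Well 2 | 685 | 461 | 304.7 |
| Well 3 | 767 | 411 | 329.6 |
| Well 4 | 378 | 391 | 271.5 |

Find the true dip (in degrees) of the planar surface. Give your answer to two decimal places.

15.84°

Let the plane be z = a·x + b·y + c.
Well 3−Well 2: 82a − 50b = 24.9;  Well 4−Well 2: −307a − 70b = −33.2.
Solving gives a = 0.16136, b = −0.23338.
Gradient magnitude |∇z| = √(a² + b²) = √(0.02604 + 0.05446) = 0.28373.
True dip = arctan(0.28373) = 15.84°, dipping toward NW (azimuth ≈ 325°).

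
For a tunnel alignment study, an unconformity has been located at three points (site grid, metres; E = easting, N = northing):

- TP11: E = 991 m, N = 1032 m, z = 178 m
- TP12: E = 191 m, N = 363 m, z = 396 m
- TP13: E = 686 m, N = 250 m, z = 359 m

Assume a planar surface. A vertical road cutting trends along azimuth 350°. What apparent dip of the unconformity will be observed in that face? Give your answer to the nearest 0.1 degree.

9.2°

Two edge vectors: TP11→TP12 = (-800, -669, 218), TP11→TP13 = (-305, -782, 181).
Normal n = (TP11→TP12) × (TP11→TP13) = (49387, 78310, 421555).
So ∂z/∂E = −n_x/n_z = −0.11715 and ∂z/∂N = −n_y/n_z = −0.18576.
Unit vector along 350° is (sin 350°, cos 350°) = (-0.1736, 0.9848).
Slope in that direction = a·(-0.1736) + b·(0.9848) = −0.16260.
Apparent dip = arctan|0.16260| = 9.2° (true dip is 12.4°, so apparent ≤ true as expected).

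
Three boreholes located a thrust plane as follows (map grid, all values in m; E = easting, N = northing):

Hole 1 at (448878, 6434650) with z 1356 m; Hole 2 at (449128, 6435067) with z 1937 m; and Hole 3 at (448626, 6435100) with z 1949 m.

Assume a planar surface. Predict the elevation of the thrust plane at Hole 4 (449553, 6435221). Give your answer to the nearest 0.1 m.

Let the plane be z = a·E + b·N + c.
Hole 2−Hole 1: 250a + 417b = 581;  Hole 3−Hole 1: −252a + 450b = 593.
Solving gives a = 0.065119678, b = 1.354244797.
Then c = 1356 − a·448878 − b·6434650 = −8741966.08.
At (449553, 6435221): z = 29274.7 + 8714864.6 − 8741966.08 = 2173.2 m.

2173.2 m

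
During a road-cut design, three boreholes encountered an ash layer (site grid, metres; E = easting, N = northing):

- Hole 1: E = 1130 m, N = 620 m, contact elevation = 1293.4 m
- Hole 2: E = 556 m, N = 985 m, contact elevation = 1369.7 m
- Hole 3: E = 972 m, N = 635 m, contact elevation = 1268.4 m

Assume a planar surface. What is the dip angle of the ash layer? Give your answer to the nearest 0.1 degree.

Two edge vectors: Hole 1→Hole 2 = (-574, 365, 76.3), Hole 1→Hole 3 = (-158, 15, -25).
Normal n = (Hole 1→Hole 2) × (Hole 1→Hole 3) = (-10269.5, -26405.4, 49060).
So ∂z/∂E = −n_x/n_z = 0.20933 and ∂z/∂N = −n_y/n_z = 0.53823.
Gradient magnitude |∇z| = √(a² + b²) = √(0.04382 + 0.28969) = 0.57750.
True dip = arctan(0.57750) = 30.0°, dipping toward SSW (azimuth ≈ 201°).

30.0°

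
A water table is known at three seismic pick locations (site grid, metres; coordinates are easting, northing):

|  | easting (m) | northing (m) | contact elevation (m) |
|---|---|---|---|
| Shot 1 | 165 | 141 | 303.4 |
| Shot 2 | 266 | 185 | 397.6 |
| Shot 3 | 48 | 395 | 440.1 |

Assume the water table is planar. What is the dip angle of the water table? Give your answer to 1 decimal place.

Two edge vectors: Shot 1→Shot 2 = (101, 44, 94.2), Shot 1→Shot 3 = (-117, 254, 136.7).
Normal n = (Shot 1→Shot 2) × (Shot 1→Shot 3) = (-17912, -24828.1, 30802).
So ∂z/∂easting = −n_x/n_z = 0.58152 and ∂z/∂northing = −n_y/n_z = 0.80605.
Gradient magnitude |∇z| = √(a² + b²) = √(0.33817 + 0.64972) = 0.99393.
True dip = arctan(0.99393) = 44.8°, dipping toward SW (azimuth ≈ 216°).

44.8°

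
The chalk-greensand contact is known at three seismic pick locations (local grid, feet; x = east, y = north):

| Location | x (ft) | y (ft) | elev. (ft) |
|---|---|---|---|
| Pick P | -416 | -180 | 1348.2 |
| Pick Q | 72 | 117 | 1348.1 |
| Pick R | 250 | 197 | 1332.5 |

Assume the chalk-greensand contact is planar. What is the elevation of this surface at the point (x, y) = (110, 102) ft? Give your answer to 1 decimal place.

1327.1 ft

Let the plane be z = a·x + b·y + c.
Pick Q−Pick P: 488a + 297b = −0.1;  Pick R−Pick P: 666a + 377b = −15.7.
Solving gives a = −0.33453, b = 0.54933.
Then c = 1348.2 − a·-416 − b·-180 = 1307.91.
At (110, 102): z = −36.8 + 56.0 + 1307.91 = 1327.1 ft.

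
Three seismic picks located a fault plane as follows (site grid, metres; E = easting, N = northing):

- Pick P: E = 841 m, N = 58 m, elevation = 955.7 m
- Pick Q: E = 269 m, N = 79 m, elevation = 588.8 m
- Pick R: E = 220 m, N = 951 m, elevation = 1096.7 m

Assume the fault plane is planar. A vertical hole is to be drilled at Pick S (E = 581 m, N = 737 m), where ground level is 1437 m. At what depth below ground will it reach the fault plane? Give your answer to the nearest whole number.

233 m

Let the plane be z = a·E + b·N + c.
Pick Q−Pick P: −572a + 21b = −366.9;  Pick R−Pick P: −621a + 893b = 141.
Solving gives a = 0.66419, b = 0.61978.
Then c = 955.7 − a·841 − b·58 = 361.17.
At (581, 737): z_contact = 385.9 + 456.8 + 361.17 = 1203.8 m.
Depth below ground = 1437 − 1203.8 = 233 m.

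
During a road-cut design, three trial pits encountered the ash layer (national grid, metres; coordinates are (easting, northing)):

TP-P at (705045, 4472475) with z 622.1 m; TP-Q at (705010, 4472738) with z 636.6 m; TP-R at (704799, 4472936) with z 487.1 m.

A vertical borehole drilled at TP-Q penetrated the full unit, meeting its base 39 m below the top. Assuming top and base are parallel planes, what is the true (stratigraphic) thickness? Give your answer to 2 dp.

Let the plane be z = a·E + b·N + c.
TP-Q−TP-P: −35a + 263b = 14.5;  TP-R−TP-P: −246a + 461b = −135.
Solving gives a = 0.86876, b = 0.17075.
|∇z| = √(a²+b²) = 0.88538, so dip δ = arctan(0.88538) = 41.52°.
True thickness = vertical thickness × cos δ = 39 × cos 41.52° = 29.20 m.

29.20 m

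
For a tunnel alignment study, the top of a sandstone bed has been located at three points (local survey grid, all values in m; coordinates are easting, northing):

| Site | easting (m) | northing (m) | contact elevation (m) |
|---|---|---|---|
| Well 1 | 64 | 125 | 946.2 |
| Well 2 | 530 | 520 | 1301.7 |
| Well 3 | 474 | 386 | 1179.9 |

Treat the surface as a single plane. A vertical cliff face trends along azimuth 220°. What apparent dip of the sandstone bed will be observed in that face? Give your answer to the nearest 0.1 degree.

Let the plane be z = a·easting + b·northing + c.
Well 2−Well 1: 466a + 395b = 355.5;  Well 3−Well 1: 410a + 261b = 233.7.
Solving gives a = −0.01175, b = 0.91387.
Unit vector along 220° is (sin 220°, cos 220°) = (-0.6428, -0.7660).
Slope in that direction = a·(-0.6428) + b·(-0.7660) = −0.69251.
Apparent dip = arctan|0.69251| = 34.7° (true dip is 42.4°, so apparent ≤ true as expected).

34.7°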